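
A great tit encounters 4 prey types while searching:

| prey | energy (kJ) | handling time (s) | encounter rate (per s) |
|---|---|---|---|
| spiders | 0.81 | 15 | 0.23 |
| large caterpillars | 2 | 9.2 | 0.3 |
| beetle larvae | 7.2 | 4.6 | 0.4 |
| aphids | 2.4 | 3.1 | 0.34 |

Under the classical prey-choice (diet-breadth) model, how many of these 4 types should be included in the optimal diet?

1

E/h in descending order: beetle larvae 1.57, aphids 0.774, large caterpillars 0.217, spiders 0.054 kJ/s. The optimal diet is the largest prefix of this list for which every included type satisfies E_i/h_i > R on the types above it.
Rate on top 1: 1.014. aphids: 0.774 < 1.014 → exclude; stop.
Optimal diet: beetle larvae — 1 of 4 types.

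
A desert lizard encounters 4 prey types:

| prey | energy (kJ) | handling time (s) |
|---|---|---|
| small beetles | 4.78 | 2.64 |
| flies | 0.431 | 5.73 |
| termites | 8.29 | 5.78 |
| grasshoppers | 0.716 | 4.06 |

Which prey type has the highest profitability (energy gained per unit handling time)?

small beetles

Profitability E/h (kJ/s): small beetles = 4.78/2.64 = 1.81, flies = 0.431/5.73 = 0.0752, termites = 8.29/5.78 = 1.43, grasshoppers = 0.716/4.06 = 0.176.
Ranked: small beetles > termites > grasshoppers > flies.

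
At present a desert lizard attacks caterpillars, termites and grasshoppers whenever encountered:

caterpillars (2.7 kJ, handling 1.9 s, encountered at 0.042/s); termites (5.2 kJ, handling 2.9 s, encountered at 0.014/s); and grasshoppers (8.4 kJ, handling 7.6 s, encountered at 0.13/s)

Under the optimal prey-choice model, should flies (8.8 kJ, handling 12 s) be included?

Yes

Current rate: (0.042×2.7 + 0.014×5.2 + 0.13×8.4)/(1 + 0.042×1.9 + 0.014×2.9 + 0.13×7.6) = 0.6062 kJ/s.
flies: E/h = 8.8/12 = 0.7333 kJ/s.
Since 0.7333 > R, including flies increases the long-run rate.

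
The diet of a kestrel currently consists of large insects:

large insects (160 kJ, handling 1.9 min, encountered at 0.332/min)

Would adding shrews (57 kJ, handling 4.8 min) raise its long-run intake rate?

No

Intake rate on the current diet: R = (0.332×160) / (1 + 0.332×1.9) = 53.12/1.631 = 32.57 kJ/min.
Profitability of shrews: 57/4.8 = 11.88 kJ/min.
Since 11.88 < R, time spent handling shrews is better spent searching.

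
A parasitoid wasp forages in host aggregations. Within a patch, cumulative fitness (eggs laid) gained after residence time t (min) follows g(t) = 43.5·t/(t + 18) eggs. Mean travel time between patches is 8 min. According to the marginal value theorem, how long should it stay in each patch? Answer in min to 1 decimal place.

Optimal t* satisfies g'(t*) = g(t*)/(T + t*).
g'(t) = 43.5·18/(t + 18)². Setting 43.5·18/(t+18)² = 43.5t/[(t+18)(8+t)] gives 18(8+t) = t(t+18), so t² = 18×8 = 144.
t* = √144 = 12 min.

12.0 min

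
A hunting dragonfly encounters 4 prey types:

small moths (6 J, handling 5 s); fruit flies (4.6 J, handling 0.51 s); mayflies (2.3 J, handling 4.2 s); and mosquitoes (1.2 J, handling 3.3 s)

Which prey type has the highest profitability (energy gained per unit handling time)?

fruit flies

In descending order of E/h:
fruit flies: 4.6/0.51 = 9.02 J/s
small moths: 6/5 = 1.2 J/s
mayflies: 2.3/4.2 = 0.548 J/s
mosquitoes: 1.2/3.3 = 0.364 J/s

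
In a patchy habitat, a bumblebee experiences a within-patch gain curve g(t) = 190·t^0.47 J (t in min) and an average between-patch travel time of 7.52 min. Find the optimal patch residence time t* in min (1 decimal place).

6.7 min

By the marginal value theorem, leave when the instantaneous gain rate g'(t) equals the habitat-wide average g(t)/(T + t).
g'(t) = 0.47·190·t^-0.53. Setting 0.47·190·t^-0.53 = 190·t^0.47/(7.52+t) gives 0.47(7.52+t) = t, so 0.53·t = 0.47×7.52.
t* = 0.47×7.52/0.53 = 6.669 min.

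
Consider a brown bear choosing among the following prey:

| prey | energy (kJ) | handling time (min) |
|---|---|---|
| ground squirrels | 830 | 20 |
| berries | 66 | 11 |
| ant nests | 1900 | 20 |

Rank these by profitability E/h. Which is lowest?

In descending order of E/h:
ant nests: 1900/20 = 95 kJ/min
ground squirrels: 830/20 = 41.5 kJ/min
berries: 66/11 = 6 kJ/min

berries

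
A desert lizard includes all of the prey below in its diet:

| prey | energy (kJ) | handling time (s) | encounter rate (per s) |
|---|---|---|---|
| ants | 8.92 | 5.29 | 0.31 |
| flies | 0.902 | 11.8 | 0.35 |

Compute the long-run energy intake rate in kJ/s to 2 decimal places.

R = Σλ_iE_i / (1 + Σλ_ih_i)
Numerator: 0.31×8.92 + 0.35×0.902 = 3.081
Denominator: 1 + 0.31×5.29 + 0.35×11.8 = 6.77
R = 3.081/6.77 = 0.4551 kJ/s

0.46 kJ/s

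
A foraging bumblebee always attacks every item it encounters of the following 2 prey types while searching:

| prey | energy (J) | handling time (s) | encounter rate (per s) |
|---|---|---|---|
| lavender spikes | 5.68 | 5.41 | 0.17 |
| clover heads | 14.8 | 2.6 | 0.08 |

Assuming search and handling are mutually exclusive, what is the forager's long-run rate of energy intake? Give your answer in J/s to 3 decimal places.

Energy encountered per unit search time: 0.17×5.68 + 0.08×14.8 = 2.15 J/s.
Handling time per unit search time: 0.17×5.41 + 0.08×2.6 = 1.128.
Rate = 2.15/(1 + 1.128) = 1.01 J/s.

1.010 J/s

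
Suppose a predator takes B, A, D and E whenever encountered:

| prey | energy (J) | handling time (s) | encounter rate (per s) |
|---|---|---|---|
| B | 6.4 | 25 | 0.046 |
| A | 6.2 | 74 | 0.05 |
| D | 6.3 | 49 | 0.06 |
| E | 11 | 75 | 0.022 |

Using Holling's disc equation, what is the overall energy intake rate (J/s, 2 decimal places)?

Energy encountered per unit search time: 0.046×6.4 + 0.05×6.2 + 0.06×6.3 + 0.022×11 = 1.224 J/s.
Handling time per unit search time: 0.046×25 + 0.05×74 + 0.06×49 + 0.022×75 = 9.44.
Rate = 1.224/(1 + 9.44) = 0.1173 J/s.

0.12 J/s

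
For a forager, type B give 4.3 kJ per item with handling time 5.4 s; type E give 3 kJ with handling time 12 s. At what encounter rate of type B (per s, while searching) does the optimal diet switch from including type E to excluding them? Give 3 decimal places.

Drop type E once their profitability E₂/h₂ falls below the rate achievable on type B alone: E₂/h₂ = λE₁/(1 + λh₁).
Solve for λ: λE₁h₂ = E₂(1 + λh₁) → λ(E₁h₂ − E₂h₁) = E₂ → λ = E₂/(E₁h₂ − E₂h₁).
λ = 3/(4.3×12 − 3×5.4) = 3/35.4 = 0.08475 per s.

0.085 per s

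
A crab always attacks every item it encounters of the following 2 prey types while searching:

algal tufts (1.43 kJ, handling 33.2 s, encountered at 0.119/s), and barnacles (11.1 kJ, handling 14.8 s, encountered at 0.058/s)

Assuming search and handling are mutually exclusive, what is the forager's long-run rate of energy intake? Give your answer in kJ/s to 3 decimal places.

0.140 kJ/s

R = Σλ_iE_i / (1 + Σλ_ih_i)
Numerator: 0.119×1.43 + 0.058×11.1 = 0.814
Denominator: 1 + 0.119×33.2 + 0.058×14.8 = 5.809
R = 0.814/5.809 = 0.1401 kJ/s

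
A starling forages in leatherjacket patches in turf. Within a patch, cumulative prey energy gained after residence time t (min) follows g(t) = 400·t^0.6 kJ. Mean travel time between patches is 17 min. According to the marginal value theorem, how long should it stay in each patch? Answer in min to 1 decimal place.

By the marginal value theorem, leave when the instantaneous gain rate g'(t) equals the habitat-wide average g(t)/(T + t).
g'(t) = 0.6·400·t^-0.4. Setting 0.6·400·t^-0.4 = 400·t^0.6/(17+t) gives 0.6(17+t) = t, so 0.40·t = 0.6×17.
t* = 0.6×17/0.40 = 25.5 min.

25.5 min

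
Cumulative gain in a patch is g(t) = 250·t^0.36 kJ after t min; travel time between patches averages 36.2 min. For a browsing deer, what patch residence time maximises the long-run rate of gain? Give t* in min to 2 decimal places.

20.36 min

By the marginal value theorem, leave when the instantaneous gain rate g'(t) equals the habitat-wide average g(t)/(T + t).
g'(t) = 0.36·250·t^-0.64. Setting 0.36·250·t^-0.64 = 250·t^0.36/(36.2+t) gives 0.36(36.2+t) = t, so 0.64·t = 0.36×36.2.
t* = 0.36×36.2/0.64 = 20.36 min.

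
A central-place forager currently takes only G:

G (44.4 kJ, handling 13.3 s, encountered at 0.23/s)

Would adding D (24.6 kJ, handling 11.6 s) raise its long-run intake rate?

Current rate: (0.23×44.4)/(1 + 0.23×13.3) = 2.516 kJ/s.
D: E/h = 24.6/11.6 = 2.121 kJ/s.
2.121 < 2.516, so adding D would lower the average — exclude it.

No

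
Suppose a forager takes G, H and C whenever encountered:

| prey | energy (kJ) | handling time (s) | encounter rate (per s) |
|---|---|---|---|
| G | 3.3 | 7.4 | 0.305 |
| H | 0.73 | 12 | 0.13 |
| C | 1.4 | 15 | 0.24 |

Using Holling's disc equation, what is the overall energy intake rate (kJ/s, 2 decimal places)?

R = (0.305×3.3 + 0.13×0.73 + 0.24×1.4) / (1 + 0.305×7.4 + 0.13×12 + 0.24×15) = 1.437/8.417 = 0.1708 kJ/s.

0.17 kJ/s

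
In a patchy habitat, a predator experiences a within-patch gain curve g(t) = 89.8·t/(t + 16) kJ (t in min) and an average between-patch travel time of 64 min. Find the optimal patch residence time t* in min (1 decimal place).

Optimal t* satisfies g'(t*) = g(t*)/(T + t*).
g'(t) = 89.8·16/(t + 16)². Setting 89.8·16/(t+16)² = 89.8t/[(t+16)(64+t)] gives 16(64+t) = t(t+16), so t² = 16×64 = 1024.
t* = √1024 = 32 min.

32.0 min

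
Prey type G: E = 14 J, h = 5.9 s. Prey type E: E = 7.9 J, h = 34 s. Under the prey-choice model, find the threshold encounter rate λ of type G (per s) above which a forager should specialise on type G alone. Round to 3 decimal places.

0.018 per s

The zero-one rule: include type E iff E₂/h₂ > λE₁/(1+λh₁). Equality gives the switch point.
λE₁h₂ = E₂ + λE₂h₁ ⇒ λ = E₂/(E₁h₂ − E₂h₁) = 7.9/(476 − 46.61) = 0.0184 per s.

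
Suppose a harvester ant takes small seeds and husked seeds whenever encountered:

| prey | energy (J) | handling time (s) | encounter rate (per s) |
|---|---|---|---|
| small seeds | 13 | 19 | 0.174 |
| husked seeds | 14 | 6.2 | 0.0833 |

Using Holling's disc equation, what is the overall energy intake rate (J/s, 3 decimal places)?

R = (0.174×13 + 0.0833×14) / (1 + 0.174×19 + 0.0833×6.2) = 3.428/4.822 = 0.7109 J/s.

0.711 J/s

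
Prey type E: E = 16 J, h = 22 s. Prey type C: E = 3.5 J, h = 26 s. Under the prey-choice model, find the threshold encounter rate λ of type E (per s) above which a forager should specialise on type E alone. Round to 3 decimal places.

Drop type C once their profitability E₂/h₂ falls below the rate achievable on type E alone: E₂/h₂ = λE₁/(1 + λh₁).
Solve for λ: λE₁h₂ = E₂(1 + λh₁) → λ(E₁h₂ − E₂h₁) = E₂ → λ = E₂/(E₁h₂ − E₂h₁).
λ = 3.5/(16×26 − 3.5×22) = 3.5/339 = 0.01032 per s.

0.010 per s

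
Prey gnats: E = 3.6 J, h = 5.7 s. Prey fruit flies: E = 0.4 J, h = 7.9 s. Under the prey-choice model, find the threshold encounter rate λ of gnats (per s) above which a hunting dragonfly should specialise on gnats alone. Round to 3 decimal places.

0.015 per s

At the threshold, the rate on gnats alone equals the profitability of fruit flies: λ·3.6/(1 + λ·5.7) = 0.4/7.9 = 0.05063.
Rearranging, λ(3.6 − 0.05063×5.7) = 0.05063, so λ = 0.05063/3.311 = 0.01529 per s.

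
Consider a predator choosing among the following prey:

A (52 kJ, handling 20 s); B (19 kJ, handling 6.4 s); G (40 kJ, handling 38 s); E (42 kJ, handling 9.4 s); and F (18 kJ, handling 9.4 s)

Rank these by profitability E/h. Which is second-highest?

In descending order of E/h:
E: 42/9.4 = 4.47 kJ/s
B: 19/6.4 = 2.97 kJ/s
A: 52/20 = 2.6 kJ/s
F: 18/9.4 = 1.91 kJ/s
G: 40/38 = 1.05 kJ/s

B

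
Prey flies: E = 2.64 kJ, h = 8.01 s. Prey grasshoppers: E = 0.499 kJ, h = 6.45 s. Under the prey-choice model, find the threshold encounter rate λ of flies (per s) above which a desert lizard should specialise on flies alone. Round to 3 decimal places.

At the threshold, the rate on flies alone equals the profitability of grasshoppers: λ·2.64/(1 + λ·8.01) = 0.499/6.45 = 0.07736.
Rearranging, λ(2.64 − 0.07736×8.01) = 0.07736, so λ = 0.07736/2.02 = 0.03829 per s.

0.038 per s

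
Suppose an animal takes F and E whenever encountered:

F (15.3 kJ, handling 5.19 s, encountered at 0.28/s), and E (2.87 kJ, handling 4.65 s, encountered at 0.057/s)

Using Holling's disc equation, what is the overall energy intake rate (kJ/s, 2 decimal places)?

R = Σλ_iE_i / (1 + Σλ_ih_i)
Numerator: 0.28×15.3 + 0.057×2.87 = 4.448
Denominator: 1 + 0.28×5.19 + 0.057×4.65 = 2.718
R = 4.448/2.718 = 1.636 kJ/s

1.64 kJ/s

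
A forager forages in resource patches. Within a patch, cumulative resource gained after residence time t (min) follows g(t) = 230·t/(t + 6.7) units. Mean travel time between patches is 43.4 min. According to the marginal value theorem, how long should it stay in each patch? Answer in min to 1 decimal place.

By the marginal value theorem, leave when the instantaneous gain rate g'(t) equals the habitat-wide average g(t)/(T + t).
g'(t) = 230·6.7/(t + 6.7)². Setting 230·6.7/(t+6.7)² = 230t/[(t+6.7)(43.4+t)] gives 6.7(43.4+t) = t(t+6.7), so t² = 6.7×43.4 = 290.8.
t* = √290.8 = 17.05 min.

17.1 min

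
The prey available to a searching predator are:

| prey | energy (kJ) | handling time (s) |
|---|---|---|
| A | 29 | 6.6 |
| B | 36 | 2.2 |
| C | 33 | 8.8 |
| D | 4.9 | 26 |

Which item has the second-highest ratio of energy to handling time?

A

Profitability E/h (kJ/s): A = 29/6.6 = 4.39, B = 36/2.2 = 16.4, C = 33/8.8 = 3.75, D = 4.9/26 = 0.188.
Ranked: B > A > C > D.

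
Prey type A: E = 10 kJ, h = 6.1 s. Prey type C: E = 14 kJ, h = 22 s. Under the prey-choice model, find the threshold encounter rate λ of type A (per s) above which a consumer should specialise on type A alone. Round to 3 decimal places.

Drop type C once their profitability E₂/h₂ falls below the rate achievable on type A alone: E₂/h₂ = λE₁/(1 + λh₁).
Solve for λ: λE₁h₂ = E₂(1 + λh₁) → λ(E₁h₂ − E₂h₁) = E₂ → λ = E₂/(E₁h₂ − E₂h₁).
λ = 14/(10×22 − 14×6.1) = 14/134.6 = 0.104 per s.

0.104 per s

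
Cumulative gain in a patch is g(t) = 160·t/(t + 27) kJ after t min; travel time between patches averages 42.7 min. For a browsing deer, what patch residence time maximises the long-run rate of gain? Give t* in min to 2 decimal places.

Optimal t* satisfies g'(t*) = g(t*)/(T + t*).
g'(t) = 160·27/(t + 27)². Setting 160·27/(t+27)² = 160t/[(t+27)(42.7+t)] gives 27(42.7+t) = t(t+27), so t² = 27×42.7 = 1153.
t* = √1153 = 33.95 min.

33.95 min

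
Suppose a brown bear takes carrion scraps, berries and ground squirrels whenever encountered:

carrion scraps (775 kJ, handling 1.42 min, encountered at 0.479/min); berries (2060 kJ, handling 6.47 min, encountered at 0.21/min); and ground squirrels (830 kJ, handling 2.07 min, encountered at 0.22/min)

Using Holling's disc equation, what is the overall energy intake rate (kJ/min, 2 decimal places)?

R = Σλ_iE_i / (1 + Σλ_ih_i)
Numerator: 0.479×775 + 0.21×2060 + 0.22×830 = 986.4
Denominator: 1 + 0.479×1.42 + 0.21×6.47 + 0.22×2.07 = 3.494
R = 986.4/3.494 = 282.3 kJ/min

282.30 kJ/min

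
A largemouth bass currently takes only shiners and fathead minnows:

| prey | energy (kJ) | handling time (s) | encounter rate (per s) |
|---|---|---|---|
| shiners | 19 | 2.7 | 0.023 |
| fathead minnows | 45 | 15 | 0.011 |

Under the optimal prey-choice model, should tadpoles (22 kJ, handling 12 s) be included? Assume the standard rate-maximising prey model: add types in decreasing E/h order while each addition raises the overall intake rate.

On shiners and fathead minnows alone, R = ΣλE/(1+Σλh) = 0.932/1.227 = 0.7595 kJ/s.
tadpoles: E/h = 22/12 = 1.833 kJ/s.
1.833 > 0.7595, so adding tadpoles raises the average — include it.

Yes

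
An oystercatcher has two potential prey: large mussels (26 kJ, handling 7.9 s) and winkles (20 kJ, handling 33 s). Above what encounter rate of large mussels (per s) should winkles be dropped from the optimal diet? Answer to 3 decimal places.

0.029 per s

At the threshold, the rate on large mussels alone equals the profitability of winkles: λ·26/(1 + λ·7.9) = 20/33 = 0.6061.
Rearranging, λ(26 − 0.6061×7.9) = 0.6061, so λ = 0.6061/21.21 = 0.02857 per s.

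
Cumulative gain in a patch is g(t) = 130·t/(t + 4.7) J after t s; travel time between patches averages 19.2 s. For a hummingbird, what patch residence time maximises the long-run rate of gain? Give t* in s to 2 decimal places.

9.50 s

By the marginal value theorem, leave when the instantaneous gain rate g'(t) equals the habitat-wide average g(t)/(T + t).
g'(t) = 130·4.7/(t + 4.7)². Setting 130·4.7/(t+4.7)² = 130t/[(t+4.7)(19.2+t)] gives 4.7(19.2+t) = t(t+4.7), so t² = 4.7×19.2 = 90.24.
t* = √90.24 = 9.499 s.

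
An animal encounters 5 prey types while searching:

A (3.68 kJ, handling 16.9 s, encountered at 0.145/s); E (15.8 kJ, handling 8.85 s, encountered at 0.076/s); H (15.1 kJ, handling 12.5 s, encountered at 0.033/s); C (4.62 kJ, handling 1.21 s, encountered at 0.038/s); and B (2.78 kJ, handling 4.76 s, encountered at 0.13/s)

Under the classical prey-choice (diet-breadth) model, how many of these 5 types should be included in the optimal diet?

3

Profitabilities (E/h, kJ/s): C 3.82, E 1.79, H 1.21, B 0.584, A 0.218. Add prey in this order while the next type's profitability exceeds the intake rate on those already taken.
Rate on top 1: 0.1678. E: 1.79 > 0.1678 → include.
Rate on top 2: 0.8009. H: 1.21 > 0.8009 → include.
Rate on top 3: 0.8797. B: 0.584 < 0.8797 → exclude; stop.
Optimal diet: C, E, H — 3 of 5 types.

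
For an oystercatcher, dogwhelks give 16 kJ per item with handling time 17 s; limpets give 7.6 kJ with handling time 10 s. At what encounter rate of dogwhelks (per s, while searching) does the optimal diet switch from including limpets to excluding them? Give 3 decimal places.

The zero-one rule: include limpets iff E₂/h₂ > λE₁/(1+λh₁). Equality gives the switch point.
λE₁h₂ = E₂ + λE₂h₁ ⇒ λ = E₂/(E₁h₂ − E₂h₁) = 7.6/(160 − 129.2) = 0.2468 per s.

0.247 per s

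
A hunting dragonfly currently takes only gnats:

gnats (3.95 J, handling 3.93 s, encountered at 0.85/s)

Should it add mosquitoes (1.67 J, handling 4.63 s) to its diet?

On gnats alone, R = ΣλE/(1+Σλh) = 3.357/4.341 = 0.7735 J/s.
Profitability of mosquitoes: 1.67/4.63 = 0.3607 J/s.
0.3607 < 0.7735, so adding mosquitoes would lower the average — exclude it.

No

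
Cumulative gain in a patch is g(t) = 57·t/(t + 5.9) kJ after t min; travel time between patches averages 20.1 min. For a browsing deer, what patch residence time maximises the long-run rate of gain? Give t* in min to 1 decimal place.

10.9 min

By the marginal value theorem, leave when the instantaneous gain rate g'(t) equals the habitat-wide average g(t)/(T + t).
g'(t) = 57·5.9/(t + 5.9)². Setting 57·5.9/(t+5.9)² = 57t/[(t+5.9)(20.1+t)] gives 5.9(20.1+t) = t(t+5.9), so t² = 5.9×20.1 = 118.6.
t* = √118.6 = 10.89 min.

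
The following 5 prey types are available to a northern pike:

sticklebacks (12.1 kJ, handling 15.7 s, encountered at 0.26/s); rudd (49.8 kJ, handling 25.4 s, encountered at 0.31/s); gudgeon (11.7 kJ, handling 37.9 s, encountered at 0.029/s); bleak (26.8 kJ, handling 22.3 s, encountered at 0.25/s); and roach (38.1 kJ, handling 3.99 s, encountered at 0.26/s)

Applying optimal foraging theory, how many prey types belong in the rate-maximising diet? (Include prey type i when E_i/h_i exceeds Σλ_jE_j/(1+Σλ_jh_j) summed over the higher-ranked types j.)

1

Profitabilities (E/h, kJ/s): roach 9.55, rudd 1.96, bleak 1.2, sticklebacks 0.771, gudgeon 0.309. Add prey in this order while the next type's profitability exceeds the intake rate on those already taken.
Rate on top 1: 4.862. rudd: 1.96 < 4.862 → exclude; stop.
Optimal diet: roach — 1 of 5 types.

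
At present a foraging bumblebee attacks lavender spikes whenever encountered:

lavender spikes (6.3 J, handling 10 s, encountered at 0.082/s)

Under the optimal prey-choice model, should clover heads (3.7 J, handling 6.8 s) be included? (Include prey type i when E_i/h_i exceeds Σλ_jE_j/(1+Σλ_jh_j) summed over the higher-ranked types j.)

Current rate: (0.082×6.3)/(1 + 0.082×10) = 0.2838 J/s.
clover heads: E/h = 3.7/6.8 = 0.5441 J/s.
0.5441 > 0.2838, so adding clover heads raises the average — include it.

Yes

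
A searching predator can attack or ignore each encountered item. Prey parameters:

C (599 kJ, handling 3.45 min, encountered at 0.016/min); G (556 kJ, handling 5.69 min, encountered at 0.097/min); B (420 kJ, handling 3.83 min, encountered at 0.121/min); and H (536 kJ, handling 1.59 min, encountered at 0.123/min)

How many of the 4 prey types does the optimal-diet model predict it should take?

4

Profitabilities (E/h, kJ/min): H 337, C 174, B 110, G 97.7. Add prey in this order while the next type's profitability exceeds the intake rate on those already taken.
Rate on top 1: 55.14. C: 174 > 55.14 → include.
Rate on top 2: 60.37. B: 110 > 60.37 → include.
Rate on top 3: 73.7. G: 97.7 > 73.7 → include.
Optimal diet: H, C, B, G — 4 of 4 types.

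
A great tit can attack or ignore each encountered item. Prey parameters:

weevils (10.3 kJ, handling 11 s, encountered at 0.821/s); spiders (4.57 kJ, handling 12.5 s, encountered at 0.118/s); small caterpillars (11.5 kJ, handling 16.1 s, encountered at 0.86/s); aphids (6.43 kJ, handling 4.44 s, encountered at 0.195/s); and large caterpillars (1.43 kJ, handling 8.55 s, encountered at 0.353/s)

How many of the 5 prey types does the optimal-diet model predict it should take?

E/h in descending order: aphids 1.45, weevils 0.936, small caterpillars 0.714, spiders 0.366, large caterpillars 0.167 kJ/s. The optimal diet is the largest prefix of this list for which every included type satisfies E_i/h_i > R on the types above it.
Rate on top 1: 0.672. weevils: 0.936 > 0.672 → include.
Rate on top 2: 0.8911. small caterpillars: 0.714 < 0.8911 → exclude; stop.
Optimal diet: aphids, weevils — 2 of 5 types.

2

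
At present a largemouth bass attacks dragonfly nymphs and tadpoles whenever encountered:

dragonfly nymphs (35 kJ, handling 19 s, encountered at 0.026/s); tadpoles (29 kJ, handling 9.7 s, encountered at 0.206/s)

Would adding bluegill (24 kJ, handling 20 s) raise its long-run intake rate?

Current rate: (0.026×35 + 0.206×29)/(1 + 0.026×19 + 0.206×9.7) = 1.971 kJ/s.
Profitability of bluegill: 24/20 = 1.2 kJ/s.
Since 1.2 < R, time spent handling bluegill is better spent searching.

No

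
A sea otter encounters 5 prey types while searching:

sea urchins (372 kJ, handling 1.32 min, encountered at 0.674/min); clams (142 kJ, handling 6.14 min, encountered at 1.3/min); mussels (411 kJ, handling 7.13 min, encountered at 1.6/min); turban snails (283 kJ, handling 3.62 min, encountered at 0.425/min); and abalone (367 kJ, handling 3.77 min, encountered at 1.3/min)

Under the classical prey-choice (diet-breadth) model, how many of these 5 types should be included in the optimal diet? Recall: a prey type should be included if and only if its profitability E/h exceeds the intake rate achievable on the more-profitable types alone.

Rank by E/h (kJ/min): sea urchins 282, abalone 97.3, turban snails 78.2, mussels 57.6, clams 23.1. Include each in turn until the next type's E/h falls below the running intake rate.
Rate on top 1: 132.7. abalone: 97.3 < 132.7 → exclude; stop.
Optimal diet: sea urchins — 1 of 5 types.

1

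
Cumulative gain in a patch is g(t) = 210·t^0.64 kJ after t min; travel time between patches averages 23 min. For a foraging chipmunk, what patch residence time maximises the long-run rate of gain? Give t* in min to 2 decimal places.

By the marginal value theorem, leave when the instantaneous gain rate g'(t) equals the habitat-wide average g(t)/(T + t).
g'(t) = 0.64·210·t^-0.36. Setting 0.64·210·t^-0.36 = 210·t^0.64/(23+t) gives 0.64(23+t) = t, so 0.36·t = 0.64×23.
t* = 0.64×23/0.36 = 40.89 min.

40.89 min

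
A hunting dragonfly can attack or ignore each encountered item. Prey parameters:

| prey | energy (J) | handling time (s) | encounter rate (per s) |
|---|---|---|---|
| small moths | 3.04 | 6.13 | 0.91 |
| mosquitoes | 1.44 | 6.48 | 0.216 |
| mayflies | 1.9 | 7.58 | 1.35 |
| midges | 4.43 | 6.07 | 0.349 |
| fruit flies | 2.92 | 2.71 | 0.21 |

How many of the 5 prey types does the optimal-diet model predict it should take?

Rank by E/h (J/s): fruit flies 1.08, midges 0.73, small moths 0.496, mayflies 0.251, mosquitoes 0.222. Include each in turn until the next type's E/h falls below the running intake rate.
Rate on top 1: 0.3908. midges: 0.73 > 0.3908 → include.
Rate on top 2: 0.5856. small moths: 0.496 < 0.5856 → exclude; stop.
Optimal diet: fruit flies, midges — 2 of 5 types.

2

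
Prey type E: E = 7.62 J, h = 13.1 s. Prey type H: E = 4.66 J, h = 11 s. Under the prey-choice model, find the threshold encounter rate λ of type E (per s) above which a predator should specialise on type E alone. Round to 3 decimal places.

At the threshold, the rate on type E alone equals the profitability of type H: λ·7.62/(1 + λ·13.1) = 4.66/11 = 0.4236.
Rearranging, λ(7.62 − 0.4236×13.1) = 0.4236, so λ = 0.4236/2.07 = 0.2046 per s.

0.205 per s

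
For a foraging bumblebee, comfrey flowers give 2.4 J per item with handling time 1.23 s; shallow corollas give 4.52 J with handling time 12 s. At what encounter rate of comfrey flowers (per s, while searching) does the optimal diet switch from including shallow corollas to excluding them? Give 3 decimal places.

0.194 per s

Drop shallow corollas once their profitability E₂/h₂ falls below the rate achievable on comfrey flowers alone: E₂/h₂ = λE₁/(1 + λh₁).
Solve for λ: λE₁h₂ = E₂(1 + λh₁) → λ(E₁h₂ − E₂h₁) = E₂ → λ = E₂/(E₁h₂ − E₂h₁).
λ = 4.52/(2.4×12 − 4.52×1.23) = 4.52/23.24 = 0.1945 per s.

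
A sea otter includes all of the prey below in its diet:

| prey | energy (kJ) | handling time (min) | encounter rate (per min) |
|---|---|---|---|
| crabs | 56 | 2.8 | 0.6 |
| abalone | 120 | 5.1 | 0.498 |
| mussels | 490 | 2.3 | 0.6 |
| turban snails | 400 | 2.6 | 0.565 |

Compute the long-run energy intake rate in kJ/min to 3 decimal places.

76.016 kJ/min

Energy encountered per unit search time: 0.6×56 + 0.498×120 + 0.6×490 + 0.565×400 = 613.4 kJ/min.
Handling time per unit search time: 0.6×2.8 + 0.498×5.1 + 0.6×2.3 + 0.565×2.6 = 7.069.
Rate = 613.4/(1 + 7.069) = 76.02 kJ/min.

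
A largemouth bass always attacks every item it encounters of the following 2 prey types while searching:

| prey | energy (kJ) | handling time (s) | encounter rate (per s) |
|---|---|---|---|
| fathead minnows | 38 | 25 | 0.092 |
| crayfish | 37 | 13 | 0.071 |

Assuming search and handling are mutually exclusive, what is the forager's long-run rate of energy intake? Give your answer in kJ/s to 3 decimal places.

1.450 kJ/s

R = Σλ_iE_i / (1 + Σλ_ih_i)
Numerator: 0.092×38 + 0.071×37 = 6.123
Denominator: 1 + 0.092×25 + 0.071×13 = 4.223
R = 6.123/4.223 = 1.45 kJ/s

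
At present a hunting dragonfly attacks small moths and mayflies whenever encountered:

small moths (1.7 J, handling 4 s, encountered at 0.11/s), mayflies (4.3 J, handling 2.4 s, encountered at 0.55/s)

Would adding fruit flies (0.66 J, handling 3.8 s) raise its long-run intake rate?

No

On small moths and mayflies alone, R = ΣλE/(1+Σλh) = 2.552/2.76 = 0.9246 J/s.
fruit flies: E/h = 0.66/3.8 = 0.1737 J/s.
Since 0.1737 < R, time spent handling fruit flies is better spent searching.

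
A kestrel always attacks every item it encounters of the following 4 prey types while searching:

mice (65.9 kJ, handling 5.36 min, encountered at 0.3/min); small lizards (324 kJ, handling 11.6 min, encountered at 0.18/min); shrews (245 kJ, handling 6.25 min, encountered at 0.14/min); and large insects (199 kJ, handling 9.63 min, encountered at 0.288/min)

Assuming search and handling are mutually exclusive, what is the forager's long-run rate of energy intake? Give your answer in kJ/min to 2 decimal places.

R = (0.3×65.9 + 0.18×324 + 0.14×245 + 0.288×199) / (1 + 0.3×5.36 + 0.18×11.6 + 0.14×6.25 + 0.288×9.63) = 169.7/8.344 = 20.34 kJ/min.

20.34 kJ/min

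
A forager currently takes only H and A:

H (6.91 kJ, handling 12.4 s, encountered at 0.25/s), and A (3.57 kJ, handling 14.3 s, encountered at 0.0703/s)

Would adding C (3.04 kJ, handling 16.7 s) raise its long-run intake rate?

No

On H and A alone, R = ΣλE/(1+Σλh) = 1.978/5.105 = 0.3875 kJ/s.
Profitability of C: 3.04/16.7 = 0.182 kJ/s.
0.182 < 0.3875, so adding C would lower the average — exclude it.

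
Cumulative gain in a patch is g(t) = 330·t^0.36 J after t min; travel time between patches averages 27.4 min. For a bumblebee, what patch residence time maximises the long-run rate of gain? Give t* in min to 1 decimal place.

Optimal t* satisfies g'(t*) = g(t*)/(T + t*).
g'(t) = 0.36·330·t^-0.64. Setting 0.36·330·t^-0.64 = 330·t^0.36/(27.4+t) gives 0.36(27.4+t) = t, so 0.64·t = 0.36×27.4.
t* = 0.36×27.4/0.64 = 15.41 min.

15.4 min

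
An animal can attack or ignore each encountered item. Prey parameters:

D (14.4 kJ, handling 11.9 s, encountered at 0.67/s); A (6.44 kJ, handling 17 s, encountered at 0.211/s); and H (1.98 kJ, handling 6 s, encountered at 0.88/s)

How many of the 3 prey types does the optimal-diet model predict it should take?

Profitabilities (E/h, kJ/s): D 1.21, A 0.379, H 0.33. Add prey in this order while the next type's profitability exceeds the intake rate on those already taken.
Rate on top 1: 1.075. A: 0.379 < 1.075 → exclude; stop.
Optimal diet: D — 1 of 3 types.

1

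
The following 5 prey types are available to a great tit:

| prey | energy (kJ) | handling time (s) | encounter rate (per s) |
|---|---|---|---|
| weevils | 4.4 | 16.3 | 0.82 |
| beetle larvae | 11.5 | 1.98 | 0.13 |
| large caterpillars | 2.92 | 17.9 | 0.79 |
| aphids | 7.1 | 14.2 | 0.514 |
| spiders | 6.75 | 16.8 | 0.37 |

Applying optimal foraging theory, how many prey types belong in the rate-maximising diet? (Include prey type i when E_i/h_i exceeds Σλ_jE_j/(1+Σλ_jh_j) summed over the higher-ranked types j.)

Profitabilities (E/h, kJ/s): beetle larvae 5.81, aphids 0.5, spiders 0.402, weevils 0.27, large caterpillars 0.163. Add prey in this order while the next type's profitability exceeds the intake rate on those already taken.
Rate on top 1: 1.189. aphids: 0.5 < 1.189 → exclude; stop.
Optimal diet: beetle larvae — 1 of 5 types.

1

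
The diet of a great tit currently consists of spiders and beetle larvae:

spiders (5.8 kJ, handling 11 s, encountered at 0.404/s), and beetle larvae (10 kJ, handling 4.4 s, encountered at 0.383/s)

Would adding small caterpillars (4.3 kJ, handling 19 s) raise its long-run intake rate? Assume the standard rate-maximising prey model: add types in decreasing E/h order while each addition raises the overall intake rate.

Intake rate on the current diet: R = (0.404×5.8 + 0.383×10) / (1 + 0.404×11 + 0.383×4.4) = 6.173/7.129 = 0.8659 kJ/s.
small caterpillars: E/h = 4.3/19 = 0.2263 kJ/s.
Since 0.2263 < R, time spent handling small caterpillars is better spent searching.

No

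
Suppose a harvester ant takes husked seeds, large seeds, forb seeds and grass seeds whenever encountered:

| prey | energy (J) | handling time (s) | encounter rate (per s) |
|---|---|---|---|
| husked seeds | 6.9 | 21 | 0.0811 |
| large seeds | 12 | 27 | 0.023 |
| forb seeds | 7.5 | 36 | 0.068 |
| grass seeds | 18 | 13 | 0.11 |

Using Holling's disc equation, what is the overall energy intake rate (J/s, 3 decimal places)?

0.462 J/s

R = (0.0811×6.9 + 0.023×12 + 0.068×7.5 + 0.11×18) / (1 + 0.0811×21 + 0.023×27 + 0.068×36 + 0.11×13) = 3.326/7.202 = 0.4618 J/s.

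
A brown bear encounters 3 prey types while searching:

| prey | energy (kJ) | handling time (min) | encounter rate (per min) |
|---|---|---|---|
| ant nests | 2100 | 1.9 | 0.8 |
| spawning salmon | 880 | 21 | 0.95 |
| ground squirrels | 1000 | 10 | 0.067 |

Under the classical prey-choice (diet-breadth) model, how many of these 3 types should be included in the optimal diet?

1

Profitabilities (E/h, kJ/min): ant nests 1.11e+03, ground squirrels 100, spawning salmon 41.9. Add prey in this order while the next type's profitability exceeds the intake rate on those already taken.
Rate on top 1: 666.7. ground squirrels: 100 < 666.7 → exclude; stop.
Optimal diet: ant nests — 1 of 3 types.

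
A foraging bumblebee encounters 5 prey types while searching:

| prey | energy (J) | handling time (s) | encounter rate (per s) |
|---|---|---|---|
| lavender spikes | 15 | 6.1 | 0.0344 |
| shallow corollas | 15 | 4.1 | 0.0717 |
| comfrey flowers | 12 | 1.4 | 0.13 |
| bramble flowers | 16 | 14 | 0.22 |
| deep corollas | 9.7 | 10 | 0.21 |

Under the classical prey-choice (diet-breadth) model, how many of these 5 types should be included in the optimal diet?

3

Profitabilities (E/h, J/s): comfrey flowers 8.57, shallow corollas 3.66, lavender spikes 2.46, bramble flowers 1.14, deep corollas 0.97. Add prey in this order while the next type's profitability exceeds the intake rate on those already taken.
Rate on top 1: 1.32. shallow corollas: 3.66 > 1.32 → include.
Rate on top 2: 1.786. lavender spikes: 2.46 > 1.786 → include.
Rate on top 3: 1.869. bramble flowers: 1.14 < 1.869 → exclude; stop.
Optimal diet: comfrey flowers, shallow corollas, lavender spikes — 3 of 5 types.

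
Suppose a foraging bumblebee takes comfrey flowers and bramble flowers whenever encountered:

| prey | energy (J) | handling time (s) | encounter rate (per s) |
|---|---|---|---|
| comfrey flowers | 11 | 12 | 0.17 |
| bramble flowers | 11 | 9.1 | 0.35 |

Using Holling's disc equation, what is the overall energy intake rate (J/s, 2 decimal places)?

0.92 J/s

R = Σλ_iE_i / (1 + Σλ_ih_i)
Numerator: 0.17×11 + 0.35×11 = 5.72
Denominator: 1 + 0.17×12 + 0.35×9.1 = 6.225
R = 5.72/6.225 = 0.9189 J/s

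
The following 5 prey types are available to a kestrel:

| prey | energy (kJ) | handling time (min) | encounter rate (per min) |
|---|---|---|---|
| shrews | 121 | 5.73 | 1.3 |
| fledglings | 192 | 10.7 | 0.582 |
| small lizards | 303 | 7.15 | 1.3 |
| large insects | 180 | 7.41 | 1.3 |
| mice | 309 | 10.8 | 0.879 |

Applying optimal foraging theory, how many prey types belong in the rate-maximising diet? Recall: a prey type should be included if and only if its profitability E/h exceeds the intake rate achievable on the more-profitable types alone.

Profitabilities (E/h, kJ/min): small lizards 42.4, mice 28.6, large insects 24.3, shrews 21.1, fledglings 17.9. Add prey in this order while the next type's profitability exceeds the intake rate on those already taken.
Rate on top 1: 38.26. mice: 28.6 < 38.26 → exclude; stop.
Optimal diet: small lizards — 1 of 5 types.

1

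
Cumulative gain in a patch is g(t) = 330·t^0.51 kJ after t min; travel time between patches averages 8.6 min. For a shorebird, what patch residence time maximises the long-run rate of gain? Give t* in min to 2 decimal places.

Maximise g(t)/(T+t): set derivative to zero → g'(t)(T+t) = g(t).
g'(t) = 0.51·330·t^-0.49. Setting 0.51·330·t^-0.49 = 330·t^0.51/(8.6+t) gives 0.51(8.6+t) = t, so 0.49·t = 0.51×8.6.
t* = 0.51×8.6/0.49 = 8.951 min.

8.95 min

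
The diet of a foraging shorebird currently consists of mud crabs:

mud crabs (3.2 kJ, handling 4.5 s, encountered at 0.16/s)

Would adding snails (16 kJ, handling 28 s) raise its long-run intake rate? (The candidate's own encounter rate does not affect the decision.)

Yes

Current rate: (0.16×3.2)/(1 + 0.16×4.5) = 0.2977 kJ/s.
Profitability of snails: 16/28 = 0.5714 kJ/s.
Since 0.5714 > R, including snails increases the long-run rate.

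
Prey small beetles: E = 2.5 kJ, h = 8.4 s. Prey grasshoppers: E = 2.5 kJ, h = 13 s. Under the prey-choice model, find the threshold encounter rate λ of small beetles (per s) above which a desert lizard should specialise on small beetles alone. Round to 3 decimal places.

At the threshold, the rate on small beetles alone equals the profitability of grasshoppers: λ·2.5/(1 + λ·8.4) = 2.5/13 = 0.1923.
Rearranging, λ(2.5 − 0.1923×8.4) = 0.1923, so λ = 0.1923/0.8846 = 0.2174 per s.

0.217 per s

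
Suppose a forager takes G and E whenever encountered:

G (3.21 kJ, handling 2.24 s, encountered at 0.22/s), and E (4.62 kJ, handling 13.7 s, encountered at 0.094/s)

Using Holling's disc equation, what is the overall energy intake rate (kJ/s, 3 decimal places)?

R = (0.22×3.21 + 0.094×4.62) / (1 + 0.22×2.24 + 0.094×13.7) = 1.14/2.781 = 0.4102 kJ/s.

0.410 kJ/s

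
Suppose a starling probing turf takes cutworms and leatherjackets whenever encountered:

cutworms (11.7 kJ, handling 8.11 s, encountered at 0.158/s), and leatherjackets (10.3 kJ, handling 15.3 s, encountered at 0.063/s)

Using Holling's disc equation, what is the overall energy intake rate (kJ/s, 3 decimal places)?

0.770 kJ/s

R = Σλ_iE_i / (1 + Σλ_ih_i)
Numerator: 0.158×11.7 + 0.063×10.3 = 2.497
Denominator: 1 + 0.158×8.11 + 0.063×15.3 = 3.245
R = 2.497/3.245 = 0.7696 kJ/s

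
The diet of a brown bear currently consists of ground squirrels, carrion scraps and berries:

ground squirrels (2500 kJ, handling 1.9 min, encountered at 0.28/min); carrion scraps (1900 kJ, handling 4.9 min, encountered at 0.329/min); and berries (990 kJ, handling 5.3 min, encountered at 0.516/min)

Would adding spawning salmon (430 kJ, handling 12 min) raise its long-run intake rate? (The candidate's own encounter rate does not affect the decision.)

No

Current rate: (0.28×2500 + 0.329×1900 + 0.516×990)/(1 + 0.28×1.9 + 0.329×4.9 + 0.516×5.3) = 312.3 kJ/min.
Profitability of spawning salmon: 430/12 = 35.83 kJ/min.
Since 35.83 < R, time spent handling spawning salmon is better spent searching.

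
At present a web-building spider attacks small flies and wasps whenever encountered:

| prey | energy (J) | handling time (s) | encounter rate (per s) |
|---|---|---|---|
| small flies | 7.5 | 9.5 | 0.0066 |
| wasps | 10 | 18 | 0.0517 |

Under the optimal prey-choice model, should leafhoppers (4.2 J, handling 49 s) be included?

No

Current rate: (0.0066×7.5 + 0.0517×10)/(1 + 0.0066×9.5 + 0.0517×18) = 0.2842 J/s.
Profitability of leafhoppers: 4.2/49 = 0.08571 J/s.
0.08571 < 0.2842, so adding leafhoppers would lower the average — exclude it.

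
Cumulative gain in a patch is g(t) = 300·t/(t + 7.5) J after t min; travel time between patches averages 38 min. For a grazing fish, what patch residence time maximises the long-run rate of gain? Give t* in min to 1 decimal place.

16.9 min

By the marginal value theorem, leave when the instantaneous gain rate g'(t) equals the habitat-wide average g(t)/(T + t).
g'(t) = 300·7.5/(t + 7.5)². Setting 300·7.5/(t+7.5)² = 300t/[(t+7.5)(38+t)] gives 7.5(38+t) = t(t+7.5), so t² = 7.5×38 = 285.
t* = √285 = 16.88 min.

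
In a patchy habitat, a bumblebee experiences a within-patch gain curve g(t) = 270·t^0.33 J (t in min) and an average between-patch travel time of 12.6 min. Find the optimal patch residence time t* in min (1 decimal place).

By the marginal value theorem, leave when the instantaneous gain rate g'(t) equals the habitat-wide average g(t)/(T + t).
g'(t) = 0.33·270·t^-0.67. Setting 0.33·270·t^-0.67 = 270·t^0.33/(12.6+t) gives 0.33(12.6+t) = t, so 0.67·t = 0.33×12.6.
t* = 0.33×12.6/0.67 = 6.206 min.

6.2 min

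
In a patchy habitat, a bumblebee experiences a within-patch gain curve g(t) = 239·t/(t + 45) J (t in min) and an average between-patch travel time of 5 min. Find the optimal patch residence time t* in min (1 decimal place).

Optimal t* satisfies g'(t*) = g(t*)/(T + t*).
g'(t) = 239·45/(t + 45)². Setting 239·45/(t+45)² = 239t/[(t+45)(5+t)] gives 45(5+t) = t(t+45), so t² = 45×5 = 225.
t* = √225 = 15 min.

15.0 min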